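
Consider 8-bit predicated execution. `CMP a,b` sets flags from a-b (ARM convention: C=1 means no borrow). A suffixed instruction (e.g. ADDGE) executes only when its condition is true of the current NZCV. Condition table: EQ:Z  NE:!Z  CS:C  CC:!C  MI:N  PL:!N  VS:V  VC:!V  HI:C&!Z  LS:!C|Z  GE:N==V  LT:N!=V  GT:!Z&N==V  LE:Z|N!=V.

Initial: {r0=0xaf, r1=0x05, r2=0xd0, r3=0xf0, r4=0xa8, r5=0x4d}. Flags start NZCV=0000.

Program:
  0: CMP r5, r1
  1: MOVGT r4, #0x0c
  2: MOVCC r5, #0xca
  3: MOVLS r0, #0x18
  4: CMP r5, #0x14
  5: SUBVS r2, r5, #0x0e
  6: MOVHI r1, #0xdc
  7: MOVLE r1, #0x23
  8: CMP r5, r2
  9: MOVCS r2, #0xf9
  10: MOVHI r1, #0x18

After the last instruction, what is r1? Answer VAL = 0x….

VAL = 0xdc

0: ✓ CMP  NZCV=0010
1: ✓ MOVGT  r4←0x0c
2: · MOVCC
3: · MOVLS
4: ✓ CMP  NZCV=0010
5: · SUBVS
6: ✓ MOVHI  r1←0xdc
7: · MOVLE
8: ✓ CMP  NZCV=0000
9: · MOVCS
10: · MOVHI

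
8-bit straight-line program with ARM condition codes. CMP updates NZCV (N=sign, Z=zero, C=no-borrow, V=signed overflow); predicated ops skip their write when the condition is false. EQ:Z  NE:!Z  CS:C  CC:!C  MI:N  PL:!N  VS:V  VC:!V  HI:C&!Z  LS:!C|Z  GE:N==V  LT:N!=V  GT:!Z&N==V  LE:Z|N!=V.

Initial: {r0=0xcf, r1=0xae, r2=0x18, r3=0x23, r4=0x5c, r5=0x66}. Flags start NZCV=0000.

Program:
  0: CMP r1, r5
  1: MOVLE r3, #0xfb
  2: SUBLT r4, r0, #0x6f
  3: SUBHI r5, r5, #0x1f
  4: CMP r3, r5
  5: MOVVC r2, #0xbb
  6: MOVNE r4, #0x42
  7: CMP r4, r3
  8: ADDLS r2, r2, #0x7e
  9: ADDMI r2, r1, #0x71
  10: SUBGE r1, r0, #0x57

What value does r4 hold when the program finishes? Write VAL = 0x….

VAL = 0x42

0: ✓ CMP  NZCV=0011
1: ✓ MOVLE  r3←0xfb
2: ✓ SUBLT  r4←0x60
3: ✓ SUBHI  r5←0x47
4: ✓ CMP  NZCV=1010
5: ✓ MOVVC  r2←0xbb
6: ✓ MOVNE  r4←0x42
7: ✓ CMP  NZCV=0000
8: ✓ ADDLS  r2←0x39
9: · ADDMI
10: ✓ SUBGE  r1←0x78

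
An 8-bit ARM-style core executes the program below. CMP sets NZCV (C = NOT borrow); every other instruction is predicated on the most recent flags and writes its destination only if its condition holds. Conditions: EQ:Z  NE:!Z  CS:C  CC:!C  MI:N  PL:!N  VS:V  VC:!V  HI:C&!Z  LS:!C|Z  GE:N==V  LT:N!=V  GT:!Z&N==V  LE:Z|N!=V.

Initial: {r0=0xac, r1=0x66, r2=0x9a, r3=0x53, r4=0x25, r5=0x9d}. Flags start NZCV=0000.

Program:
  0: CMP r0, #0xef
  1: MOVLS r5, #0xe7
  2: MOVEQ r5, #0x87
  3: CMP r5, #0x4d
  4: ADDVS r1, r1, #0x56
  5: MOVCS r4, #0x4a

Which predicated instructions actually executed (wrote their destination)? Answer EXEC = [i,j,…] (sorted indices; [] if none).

0: ✓ CMP  NZCV=1000
1: ✓ MOVLS  r5←0xe7
2: · MOVEQ
3: ✓ CMP  NZCV=1010
4: · ADDVS
5: ✓ MOVCS  r4←0x4a

EXEC = [1,5]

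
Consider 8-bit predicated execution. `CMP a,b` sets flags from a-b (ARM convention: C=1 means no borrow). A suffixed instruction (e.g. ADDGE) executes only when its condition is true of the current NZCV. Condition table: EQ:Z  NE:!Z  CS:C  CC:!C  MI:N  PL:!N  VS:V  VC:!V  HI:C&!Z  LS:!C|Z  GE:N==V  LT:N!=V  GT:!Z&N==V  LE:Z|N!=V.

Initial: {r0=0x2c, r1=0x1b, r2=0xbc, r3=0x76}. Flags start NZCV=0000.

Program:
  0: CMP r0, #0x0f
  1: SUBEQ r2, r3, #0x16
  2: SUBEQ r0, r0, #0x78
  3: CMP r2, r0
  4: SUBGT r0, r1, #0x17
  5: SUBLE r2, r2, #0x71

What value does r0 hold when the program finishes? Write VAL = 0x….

[0] flags=0010 → (cmp)
[1] flags=0010 EQ?F → skip
[2] flags=0010 EQ?F → skip
[3] flags=1010 → (cmp)
[4] flags=1010 GT?F → skip
[5] flags=1010 LE?T → r2=0x4b

VAL = 0x2c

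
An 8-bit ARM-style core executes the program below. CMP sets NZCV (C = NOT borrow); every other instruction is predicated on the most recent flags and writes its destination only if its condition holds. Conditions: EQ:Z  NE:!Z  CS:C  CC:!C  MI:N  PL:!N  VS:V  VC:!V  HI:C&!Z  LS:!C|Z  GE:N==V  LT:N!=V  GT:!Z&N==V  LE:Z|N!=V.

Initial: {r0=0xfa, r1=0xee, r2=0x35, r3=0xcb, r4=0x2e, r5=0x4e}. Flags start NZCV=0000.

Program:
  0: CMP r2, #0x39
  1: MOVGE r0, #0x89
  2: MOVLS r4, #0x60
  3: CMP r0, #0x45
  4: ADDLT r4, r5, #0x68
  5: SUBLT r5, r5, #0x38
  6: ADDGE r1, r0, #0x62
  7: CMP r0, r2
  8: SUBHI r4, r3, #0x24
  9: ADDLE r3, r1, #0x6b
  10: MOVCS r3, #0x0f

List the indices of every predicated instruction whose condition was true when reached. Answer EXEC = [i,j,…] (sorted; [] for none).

0: ✓ CMP  NZCV=1000
1: · MOVGE
2: ✓ MOVLS  r4←0x60
3: ✓ CMP  NZCV=1010
4: ✓ ADDLT  r4←0xb6
5: ✓ SUBLT  r5←0x16
6: · ADDGE
7: ✓ CMP  NZCV=1010
8: ✓ SUBHI  r4←0xa7
9: ✓ ADDLE  r3←0x59
10: ✓ MOVCS  r3←0x0f

EXEC = [2,4,5,8,9,10]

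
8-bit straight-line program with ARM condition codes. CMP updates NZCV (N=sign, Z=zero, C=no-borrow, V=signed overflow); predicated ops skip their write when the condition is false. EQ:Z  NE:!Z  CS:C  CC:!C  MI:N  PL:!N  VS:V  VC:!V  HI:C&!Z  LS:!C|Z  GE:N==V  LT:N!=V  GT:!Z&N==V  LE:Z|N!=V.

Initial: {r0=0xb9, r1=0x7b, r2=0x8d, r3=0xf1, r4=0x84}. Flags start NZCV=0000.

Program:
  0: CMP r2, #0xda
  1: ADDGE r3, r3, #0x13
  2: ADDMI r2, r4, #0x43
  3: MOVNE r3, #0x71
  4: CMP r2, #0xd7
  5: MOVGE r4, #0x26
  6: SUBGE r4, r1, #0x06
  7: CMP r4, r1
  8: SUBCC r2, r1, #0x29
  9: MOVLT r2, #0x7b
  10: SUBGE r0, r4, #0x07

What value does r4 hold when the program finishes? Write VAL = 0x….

VAL = 0x84

0: ✓ CMP  NZCV=1000
1: · ADDGE
2: ✓ ADDMI  r2←0xc7
3: ✓ MOVNE  r3←0x71
4: ✓ CMP  NZCV=1000
5: · MOVGE
6: · SUBGE
7: ✓ CMP  NZCV=0011
8: · SUBCC
9: ✓ MOVLT  r2←0x7b
10: · SUBGE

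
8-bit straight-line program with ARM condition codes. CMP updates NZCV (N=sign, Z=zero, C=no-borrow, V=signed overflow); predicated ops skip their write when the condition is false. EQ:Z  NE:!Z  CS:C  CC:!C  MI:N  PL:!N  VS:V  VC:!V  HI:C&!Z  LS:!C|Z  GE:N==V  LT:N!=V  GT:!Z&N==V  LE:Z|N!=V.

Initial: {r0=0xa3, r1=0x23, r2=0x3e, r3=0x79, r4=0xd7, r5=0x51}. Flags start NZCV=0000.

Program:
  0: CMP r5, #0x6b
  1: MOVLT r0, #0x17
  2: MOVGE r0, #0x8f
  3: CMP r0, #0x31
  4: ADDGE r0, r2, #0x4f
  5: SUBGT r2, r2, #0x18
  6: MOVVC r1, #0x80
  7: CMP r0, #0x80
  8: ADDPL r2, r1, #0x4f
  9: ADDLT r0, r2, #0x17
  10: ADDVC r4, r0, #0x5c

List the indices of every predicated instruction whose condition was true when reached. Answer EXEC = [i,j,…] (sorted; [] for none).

EXEC = [1,6]

[0] flags=1000 → (cmp)
[1] flags=1000 LT?T → r0=0x17
[2] flags=1000 GE?F → skip
[3] flags=1000 → (cmp)
[4] flags=1000 GE?F → skip
[5] flags=1000 GT?F → skip
[6] flags=1000 VC?T → r1=0x80
[7] flags=1001 → (cmp)
[8] flags=1001 PL?F → skip
[9] flags=1001 LT?F → skip
[10] flags=1001 VC?F → skip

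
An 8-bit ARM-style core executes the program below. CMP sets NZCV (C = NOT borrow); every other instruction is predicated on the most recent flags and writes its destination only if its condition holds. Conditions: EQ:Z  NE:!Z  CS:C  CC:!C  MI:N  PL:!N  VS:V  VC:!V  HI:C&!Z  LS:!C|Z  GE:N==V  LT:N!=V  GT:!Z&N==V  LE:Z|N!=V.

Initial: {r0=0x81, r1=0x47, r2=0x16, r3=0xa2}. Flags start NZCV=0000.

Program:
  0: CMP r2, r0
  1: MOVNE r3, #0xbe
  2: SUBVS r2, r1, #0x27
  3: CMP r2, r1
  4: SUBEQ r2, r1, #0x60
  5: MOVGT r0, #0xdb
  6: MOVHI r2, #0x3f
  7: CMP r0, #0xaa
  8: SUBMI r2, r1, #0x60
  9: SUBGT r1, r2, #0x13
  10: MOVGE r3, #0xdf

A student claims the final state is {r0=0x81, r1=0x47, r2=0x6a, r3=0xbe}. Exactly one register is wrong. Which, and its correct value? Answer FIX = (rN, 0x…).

0: ✓ CMP  NZCV=1001
1: ✓ MOVNE  r3←0xbe
2: ✓ SUBVS  r2←0x20
3: ✓ CMP  NZCV=1000
4: · SUBEQ
5: · MOVGT
6: · MOVHI
7: ✓ CMP  NZCV=1000
8: ✓ SUBMI  r2←0xe7
9: · SUBGT
10: · MOVGE

FIX = (r2, 0xe7)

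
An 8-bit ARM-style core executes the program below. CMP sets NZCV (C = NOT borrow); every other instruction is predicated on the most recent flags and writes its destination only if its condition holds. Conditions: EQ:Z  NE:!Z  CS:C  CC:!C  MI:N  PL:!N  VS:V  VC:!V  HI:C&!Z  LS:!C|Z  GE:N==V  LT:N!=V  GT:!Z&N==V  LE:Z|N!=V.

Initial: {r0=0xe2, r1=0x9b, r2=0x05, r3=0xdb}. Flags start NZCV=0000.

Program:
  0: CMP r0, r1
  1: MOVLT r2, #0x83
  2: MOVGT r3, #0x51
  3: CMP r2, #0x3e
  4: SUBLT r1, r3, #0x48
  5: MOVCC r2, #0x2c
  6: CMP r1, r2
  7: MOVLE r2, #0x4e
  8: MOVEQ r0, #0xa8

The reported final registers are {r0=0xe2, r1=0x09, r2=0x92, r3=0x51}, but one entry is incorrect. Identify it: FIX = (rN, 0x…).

[0] flags=0010 → (cmp)
[1] flags=0010 LT?F → skip
[2] flags=0010 GT?T → r3=0x51
[3] flags=1000 → (cmp)
[4] flags=1000 LT?T → r1=0x09
[5] flags=1000 CC?T → r2=0x2c
[6] flags=1000 → (cmp)
[7] flags=1000 LE?T → r2=0x4e
[8] flags=1000 EQ?F → skip

FIX = (r2, 0x4e)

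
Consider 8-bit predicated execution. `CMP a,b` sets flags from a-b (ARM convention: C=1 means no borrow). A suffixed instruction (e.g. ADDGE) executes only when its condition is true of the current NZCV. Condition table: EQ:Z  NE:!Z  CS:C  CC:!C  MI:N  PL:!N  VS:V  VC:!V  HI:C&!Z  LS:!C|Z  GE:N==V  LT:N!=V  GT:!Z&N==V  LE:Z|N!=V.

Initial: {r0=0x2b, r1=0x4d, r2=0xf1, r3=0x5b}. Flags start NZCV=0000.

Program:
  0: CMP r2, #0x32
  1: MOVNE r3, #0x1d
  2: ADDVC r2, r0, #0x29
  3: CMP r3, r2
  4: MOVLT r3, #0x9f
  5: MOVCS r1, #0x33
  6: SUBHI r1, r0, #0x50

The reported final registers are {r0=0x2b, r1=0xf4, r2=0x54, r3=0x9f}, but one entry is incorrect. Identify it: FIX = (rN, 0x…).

FIX = (r1, 0x4d)

0: ✓ CMP  NZCV=1010
1: ✓ MOVNE  r3←0x1d
2: ✓ ADDVC  r2←0x54
3: ✓ CMP  NZCV=1000
4: ✓ MOVLT  r3←0x9f
5: · MOVCS
6: · SUBHI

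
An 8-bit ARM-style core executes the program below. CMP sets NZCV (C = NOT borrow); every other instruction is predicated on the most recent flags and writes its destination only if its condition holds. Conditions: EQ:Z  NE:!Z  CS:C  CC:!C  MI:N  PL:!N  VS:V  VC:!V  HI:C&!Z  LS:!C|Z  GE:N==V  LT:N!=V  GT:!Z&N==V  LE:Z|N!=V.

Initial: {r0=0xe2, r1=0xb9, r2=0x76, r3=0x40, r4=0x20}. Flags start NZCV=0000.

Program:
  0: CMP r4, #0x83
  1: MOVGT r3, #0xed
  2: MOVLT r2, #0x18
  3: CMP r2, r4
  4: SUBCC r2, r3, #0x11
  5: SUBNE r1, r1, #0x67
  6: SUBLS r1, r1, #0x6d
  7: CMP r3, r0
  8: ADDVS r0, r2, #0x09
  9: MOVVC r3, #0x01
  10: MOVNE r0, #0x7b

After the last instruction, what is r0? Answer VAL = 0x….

0: ✓ CMP  NZCV=1001
1: ✓ MOVGT  r3←0xed
2: · MOVLT
3: ✓ CMP  NZCV=0010
4: · SUBCC
5: ✓ SUBNE  r1←0x52
6: · SUBLS
7: ✓ CMP  NZCV=0010
8: · ADDVS
9: ✓ MOVVC  r3←0x01
10: ✓ MOVNE  r0←0x7b

VAL = 0x7b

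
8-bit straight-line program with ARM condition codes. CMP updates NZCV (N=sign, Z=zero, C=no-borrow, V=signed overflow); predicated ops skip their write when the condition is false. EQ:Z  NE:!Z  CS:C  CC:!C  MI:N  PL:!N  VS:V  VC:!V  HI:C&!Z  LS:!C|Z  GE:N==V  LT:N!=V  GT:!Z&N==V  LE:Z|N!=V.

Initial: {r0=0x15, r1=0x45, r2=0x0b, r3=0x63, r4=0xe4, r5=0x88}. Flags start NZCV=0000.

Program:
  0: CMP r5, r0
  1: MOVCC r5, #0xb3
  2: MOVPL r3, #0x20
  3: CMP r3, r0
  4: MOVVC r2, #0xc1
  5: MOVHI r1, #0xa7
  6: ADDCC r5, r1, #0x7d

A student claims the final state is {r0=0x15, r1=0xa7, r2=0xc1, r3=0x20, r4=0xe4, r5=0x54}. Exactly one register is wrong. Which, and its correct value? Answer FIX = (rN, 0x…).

FIX = (r5, 0x88)

0: ✓ CMP  NZCV=0011
1: · MOVCC
2: ✓ MOVPL  r3←0x20
3: ✓ CMP  NZCV=0010
4: ✓ MOVVC  r2←0xc1
5: ✓ MOVHI  r1←0xa7
6: · ADDCC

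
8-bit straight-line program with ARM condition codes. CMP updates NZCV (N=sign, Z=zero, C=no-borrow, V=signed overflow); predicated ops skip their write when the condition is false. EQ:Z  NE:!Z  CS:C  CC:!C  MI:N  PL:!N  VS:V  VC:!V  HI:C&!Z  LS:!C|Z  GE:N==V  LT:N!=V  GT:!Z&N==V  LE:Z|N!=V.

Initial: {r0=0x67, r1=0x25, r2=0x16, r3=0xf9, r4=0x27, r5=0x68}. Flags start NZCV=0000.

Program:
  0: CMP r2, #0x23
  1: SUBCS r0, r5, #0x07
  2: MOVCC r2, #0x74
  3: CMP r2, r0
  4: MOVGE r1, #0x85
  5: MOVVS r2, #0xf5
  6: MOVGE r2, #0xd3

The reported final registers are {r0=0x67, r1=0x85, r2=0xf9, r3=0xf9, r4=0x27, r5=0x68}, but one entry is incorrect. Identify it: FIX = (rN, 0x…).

FIX = (r2, 0xd3)

0: ✓ CMP  NZCV=1000
1: · SUBCS
2: ✓ MOVCC  r2←0x74
3: ✓ CMP  NZCV=0010
4: ✓ MOVGE  r1←0x85
5: · MOVVS
6: ✓ MOVGE  r2←0xd3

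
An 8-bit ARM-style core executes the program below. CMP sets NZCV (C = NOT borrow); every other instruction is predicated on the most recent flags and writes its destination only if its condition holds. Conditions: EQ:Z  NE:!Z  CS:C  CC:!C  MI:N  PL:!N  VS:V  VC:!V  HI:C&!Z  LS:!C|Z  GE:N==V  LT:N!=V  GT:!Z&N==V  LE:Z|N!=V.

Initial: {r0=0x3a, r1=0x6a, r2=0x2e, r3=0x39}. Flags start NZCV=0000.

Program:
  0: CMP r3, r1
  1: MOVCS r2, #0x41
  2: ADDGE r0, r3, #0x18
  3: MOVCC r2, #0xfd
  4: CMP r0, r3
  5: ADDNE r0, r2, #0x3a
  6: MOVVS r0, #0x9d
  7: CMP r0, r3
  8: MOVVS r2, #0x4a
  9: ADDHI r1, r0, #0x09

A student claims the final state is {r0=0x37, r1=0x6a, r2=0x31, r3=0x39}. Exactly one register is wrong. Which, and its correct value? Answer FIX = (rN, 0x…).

FIX = (r2, 0xfd)

[0] flags=1000 → (cmp)
[1] flags=1000 CS?F → skip
[2] flags=1000 GE?F → skip
[3] flags=1000 CC?T → r2=0xfd
[4] flags=0010 → (cmp)
[5] flags=0010 NE?T → r0=0x37
[6] flags=0010 VS?F → skip
[7] flags=1000 → (cmp)
[8] flags=1000 VS?F → skip
[9] flags=1000 HI?F → skip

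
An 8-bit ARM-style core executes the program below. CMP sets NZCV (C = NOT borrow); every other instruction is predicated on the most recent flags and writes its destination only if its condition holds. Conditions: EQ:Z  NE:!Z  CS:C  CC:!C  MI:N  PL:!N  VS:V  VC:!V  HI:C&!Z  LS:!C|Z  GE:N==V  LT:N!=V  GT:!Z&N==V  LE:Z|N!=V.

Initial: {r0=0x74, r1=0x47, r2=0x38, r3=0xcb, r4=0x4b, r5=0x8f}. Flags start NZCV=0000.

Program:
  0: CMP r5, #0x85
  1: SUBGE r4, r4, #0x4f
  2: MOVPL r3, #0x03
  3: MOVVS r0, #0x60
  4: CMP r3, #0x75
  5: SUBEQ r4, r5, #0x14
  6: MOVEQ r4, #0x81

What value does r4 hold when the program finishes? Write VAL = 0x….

VAL = 0xfc

0: ✓ CMP  NZCV=0010
1: ✓ SUBGE  r4←0xfc
2: ✓ MOVPL  r3←0x03
3: · MOVVS
4: ✓ CMP  NZCV=1000
5: · SUBEQ
6: · MOVEQ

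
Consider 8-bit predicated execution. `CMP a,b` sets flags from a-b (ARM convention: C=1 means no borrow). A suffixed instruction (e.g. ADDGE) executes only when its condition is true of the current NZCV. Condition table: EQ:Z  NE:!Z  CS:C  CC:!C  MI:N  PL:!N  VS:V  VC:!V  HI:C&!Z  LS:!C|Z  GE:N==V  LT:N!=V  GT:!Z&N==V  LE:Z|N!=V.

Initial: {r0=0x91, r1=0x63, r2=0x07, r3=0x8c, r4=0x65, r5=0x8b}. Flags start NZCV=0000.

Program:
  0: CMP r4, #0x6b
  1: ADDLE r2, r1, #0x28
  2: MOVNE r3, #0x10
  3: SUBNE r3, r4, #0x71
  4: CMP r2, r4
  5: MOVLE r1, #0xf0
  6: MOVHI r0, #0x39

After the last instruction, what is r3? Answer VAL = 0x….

[0] flags=1000 → (cmp)
[1] flags=1000 LE?T → r2=0x8b
[2] flags=1000 NE?T → r3=0x10
[3] flags=1000 NE?T → r3=0xf4
[4] flags=0011 → (cmp)
[5] flags=0011 LE?T → r1=0xf0
[6] flags=0011 HI?T → r0=0x39

VAL = 0xf4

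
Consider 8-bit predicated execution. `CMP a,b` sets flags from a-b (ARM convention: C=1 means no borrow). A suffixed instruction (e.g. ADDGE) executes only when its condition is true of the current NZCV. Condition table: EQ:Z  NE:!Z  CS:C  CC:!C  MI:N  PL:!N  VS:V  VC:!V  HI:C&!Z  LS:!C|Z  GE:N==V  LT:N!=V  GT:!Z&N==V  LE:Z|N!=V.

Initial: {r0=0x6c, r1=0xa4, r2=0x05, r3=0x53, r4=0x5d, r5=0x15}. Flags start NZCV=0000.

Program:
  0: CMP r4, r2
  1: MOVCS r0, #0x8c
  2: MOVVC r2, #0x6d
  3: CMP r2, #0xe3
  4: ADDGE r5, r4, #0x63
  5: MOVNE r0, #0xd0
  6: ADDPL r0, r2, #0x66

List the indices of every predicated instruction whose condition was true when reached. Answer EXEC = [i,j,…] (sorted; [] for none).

EXEC = [1,2,4,5]

[0] flags=0010 → (cmp)
[1] flags=0010 CS?T → r0=0x8c
[2] flags=0010 VC?T → r2=0x6d
[3] flags=1001 → (cmp)
[4] flags=1001 GE?T → r5=0xc0
[5] flags=1001 NE?T → r0=0xd0
[6] flags=1001 PL?F → skip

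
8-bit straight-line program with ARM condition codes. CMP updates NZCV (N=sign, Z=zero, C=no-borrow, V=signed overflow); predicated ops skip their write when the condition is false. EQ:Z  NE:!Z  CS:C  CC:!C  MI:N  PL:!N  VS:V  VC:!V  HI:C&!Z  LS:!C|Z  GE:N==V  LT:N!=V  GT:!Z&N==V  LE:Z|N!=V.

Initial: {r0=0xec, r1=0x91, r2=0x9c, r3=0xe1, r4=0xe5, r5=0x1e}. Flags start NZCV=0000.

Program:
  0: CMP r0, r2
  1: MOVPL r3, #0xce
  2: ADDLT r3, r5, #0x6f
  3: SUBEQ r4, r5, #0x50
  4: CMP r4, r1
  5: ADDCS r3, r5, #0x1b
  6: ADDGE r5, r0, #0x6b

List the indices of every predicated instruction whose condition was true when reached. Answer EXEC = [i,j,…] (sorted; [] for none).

[0] flags=0010 → (cmp)
[1] flags=0010 PL?T → r3=0xce
[2] flags=0010 LT?F → skip
[3] flags=0010 EQ?F → skip
[4] flags=0010 → (cmp)
[5] flags=0010 CS?T → r3=0x39
[6] flags=0010 GE?T → r5=0x57

EXEC = [1,5,6]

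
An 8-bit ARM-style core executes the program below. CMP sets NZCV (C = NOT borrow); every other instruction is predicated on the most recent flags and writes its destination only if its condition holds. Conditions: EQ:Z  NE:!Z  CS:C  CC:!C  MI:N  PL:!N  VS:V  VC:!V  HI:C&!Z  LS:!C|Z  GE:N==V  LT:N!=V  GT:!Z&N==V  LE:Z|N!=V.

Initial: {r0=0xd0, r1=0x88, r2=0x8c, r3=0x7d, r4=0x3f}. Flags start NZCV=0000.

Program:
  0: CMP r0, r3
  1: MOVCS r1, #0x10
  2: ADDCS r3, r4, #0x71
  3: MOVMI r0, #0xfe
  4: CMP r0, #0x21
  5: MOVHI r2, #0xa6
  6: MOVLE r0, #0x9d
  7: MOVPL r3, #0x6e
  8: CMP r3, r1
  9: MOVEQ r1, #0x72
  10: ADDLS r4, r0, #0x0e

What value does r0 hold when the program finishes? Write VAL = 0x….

VAL = 0x9d

[0] flags=0011 → (cmp)
[1] flags=0011 CS?T → r1=0x10
[2] flags=0011 CS?T → r3=0xb0
[3] flags=0011 MI?F → skip
[4] flags=1010 → (cmp)
[5] flags=1010 HI?T → r2=0xa6
[6] flags=1010 LE?T → r0=0x9d
[7] flags=1010 PL?F → skip
[8] flags=1010 → (cmp)
[9] flags=1010 EQ?F → skip
[10] flags=1010 LS?F → skip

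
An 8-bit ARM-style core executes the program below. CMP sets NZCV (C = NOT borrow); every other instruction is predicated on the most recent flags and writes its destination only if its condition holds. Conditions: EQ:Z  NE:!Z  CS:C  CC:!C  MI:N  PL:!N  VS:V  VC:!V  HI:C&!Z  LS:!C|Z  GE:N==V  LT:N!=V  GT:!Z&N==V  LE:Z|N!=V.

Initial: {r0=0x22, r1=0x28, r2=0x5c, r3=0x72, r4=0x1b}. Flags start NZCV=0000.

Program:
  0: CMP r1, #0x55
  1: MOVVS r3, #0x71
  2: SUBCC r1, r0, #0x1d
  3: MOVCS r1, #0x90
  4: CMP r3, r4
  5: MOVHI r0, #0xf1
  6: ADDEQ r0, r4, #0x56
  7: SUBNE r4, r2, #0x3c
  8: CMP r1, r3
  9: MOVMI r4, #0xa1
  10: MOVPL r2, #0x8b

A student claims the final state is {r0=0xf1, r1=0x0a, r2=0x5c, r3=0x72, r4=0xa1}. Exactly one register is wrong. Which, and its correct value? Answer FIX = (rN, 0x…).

[0] flags=1000 → (cmp)
[1] flags=1000 VS?F → skip
[2] flags=1000 CC?T → r1=0x05
[3] flags=1000 CS?F → skip
[4] flags=0010 → (cmp)
[5] flags=0010 HI?T → r0=0xf1
[6] flags=0010 EQ?F → skip
[7] flags=0010 NE?T → r4=0x20
[8] flags=1000 → (cmp)
[9] flags=1000 MI?T → r4=0xa1
[10] flags=1000 PL?F → skip

FIX = (r1, 0x05)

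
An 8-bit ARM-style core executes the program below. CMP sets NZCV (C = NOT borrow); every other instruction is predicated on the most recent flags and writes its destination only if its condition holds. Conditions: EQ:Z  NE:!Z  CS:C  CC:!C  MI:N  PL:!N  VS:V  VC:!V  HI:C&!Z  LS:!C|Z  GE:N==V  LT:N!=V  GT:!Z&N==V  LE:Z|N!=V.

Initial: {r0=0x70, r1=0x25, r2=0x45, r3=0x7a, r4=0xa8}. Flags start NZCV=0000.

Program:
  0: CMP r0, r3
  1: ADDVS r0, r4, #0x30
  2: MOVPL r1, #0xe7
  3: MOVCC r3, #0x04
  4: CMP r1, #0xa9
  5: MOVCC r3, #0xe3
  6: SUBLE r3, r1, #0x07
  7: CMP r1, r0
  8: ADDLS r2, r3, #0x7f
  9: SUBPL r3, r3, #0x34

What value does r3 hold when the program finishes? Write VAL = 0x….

0: ✓ CMP  NZCV=1000
1: · ADDVS
2: · MOVPL
3: ✓ MOVCC  r3←0x04
4: ✓ CMP  NZCV=0000
5: ✓ MOVCC  r3←0xe3
6: · SUBLE
7: ✓ CMP  NZCV=1000
8: ✓ ADDLS  r2←0x62
9: · SUBPL

VAL = 0xe3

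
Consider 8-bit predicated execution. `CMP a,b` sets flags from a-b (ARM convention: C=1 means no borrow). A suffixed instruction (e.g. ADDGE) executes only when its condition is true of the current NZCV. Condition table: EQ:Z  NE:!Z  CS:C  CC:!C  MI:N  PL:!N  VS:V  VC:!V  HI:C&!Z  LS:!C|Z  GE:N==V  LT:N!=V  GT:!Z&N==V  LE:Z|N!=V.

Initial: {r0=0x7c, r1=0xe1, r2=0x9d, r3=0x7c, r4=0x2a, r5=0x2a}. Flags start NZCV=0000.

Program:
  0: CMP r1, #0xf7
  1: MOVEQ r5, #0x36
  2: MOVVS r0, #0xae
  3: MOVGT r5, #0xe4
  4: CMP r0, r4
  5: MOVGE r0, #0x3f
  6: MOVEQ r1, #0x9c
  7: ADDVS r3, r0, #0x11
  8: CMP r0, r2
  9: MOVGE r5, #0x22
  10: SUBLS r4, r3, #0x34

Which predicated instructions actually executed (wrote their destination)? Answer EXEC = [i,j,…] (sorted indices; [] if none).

EXEC = [5,9,10]

[0] flags=1000 → (cmp)
[1] flags=1000 EQ?F → skip
[2] flags=1000 VS?F → skip
[3] flags=1000 GT?F → skip
[4] flags=0010 → (cmp)
[5] flags=0010 GE?T → r0=0x3f
[6] flags=0010 EQ?F → skip
[7] flags=0010 VS?F → skip
[8] flags=1001 → (cmp)
[9] flags=1001 GE?T → r5=0x22
[10] flags=1001 LS?T → r4=0x48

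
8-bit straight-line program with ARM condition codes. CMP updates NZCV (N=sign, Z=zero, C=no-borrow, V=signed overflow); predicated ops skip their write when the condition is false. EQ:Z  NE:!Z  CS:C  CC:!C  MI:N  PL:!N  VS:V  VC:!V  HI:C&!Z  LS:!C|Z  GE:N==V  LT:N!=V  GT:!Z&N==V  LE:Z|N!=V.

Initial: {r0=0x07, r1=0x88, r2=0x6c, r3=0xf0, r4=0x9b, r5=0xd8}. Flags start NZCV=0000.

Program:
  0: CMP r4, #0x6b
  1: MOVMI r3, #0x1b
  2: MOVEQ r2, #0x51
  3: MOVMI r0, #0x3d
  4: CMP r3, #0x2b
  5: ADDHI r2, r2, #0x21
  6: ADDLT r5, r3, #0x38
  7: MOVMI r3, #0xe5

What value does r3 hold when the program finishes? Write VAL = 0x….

VAL = 0xe5

[0] flags=0011 → (cmp)
[1] flags=0011 MI?F → skip
[2] flags=0011 EQ?F → skip
[3] flags=0011 MI?F → skip
[4] flags=1010 → (cmp)
[5] flags=1010 HI?T → r2=0x8d
[6] flags=1010 LT?T → r5=0x28
[7] flags=1010 MI?T → r3=0xe5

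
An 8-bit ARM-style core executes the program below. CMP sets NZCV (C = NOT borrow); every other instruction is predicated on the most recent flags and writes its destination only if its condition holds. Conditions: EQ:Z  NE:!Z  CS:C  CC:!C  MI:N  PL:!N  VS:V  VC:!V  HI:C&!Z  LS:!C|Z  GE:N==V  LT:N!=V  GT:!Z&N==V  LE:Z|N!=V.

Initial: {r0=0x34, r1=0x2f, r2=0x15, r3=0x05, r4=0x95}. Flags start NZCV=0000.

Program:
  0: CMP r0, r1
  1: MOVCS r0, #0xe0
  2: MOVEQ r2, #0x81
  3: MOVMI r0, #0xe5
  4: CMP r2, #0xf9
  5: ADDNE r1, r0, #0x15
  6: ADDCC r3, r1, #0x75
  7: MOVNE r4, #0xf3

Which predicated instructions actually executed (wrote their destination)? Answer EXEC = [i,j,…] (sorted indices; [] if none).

EXEC = [1,5,6,7]

0: ✓ CMP  NZCV=0010
1: ✓ MOVCS  r0←0xe0
2: · MOVEQ
3: · MOVMI
4: ✓ CMP  NZCV=0000
5: ✓ ADDNE  r1←0xf5
6: ✓ ADDCC  r3←0x6a
7: ✓ MOVNE  r4←0xf3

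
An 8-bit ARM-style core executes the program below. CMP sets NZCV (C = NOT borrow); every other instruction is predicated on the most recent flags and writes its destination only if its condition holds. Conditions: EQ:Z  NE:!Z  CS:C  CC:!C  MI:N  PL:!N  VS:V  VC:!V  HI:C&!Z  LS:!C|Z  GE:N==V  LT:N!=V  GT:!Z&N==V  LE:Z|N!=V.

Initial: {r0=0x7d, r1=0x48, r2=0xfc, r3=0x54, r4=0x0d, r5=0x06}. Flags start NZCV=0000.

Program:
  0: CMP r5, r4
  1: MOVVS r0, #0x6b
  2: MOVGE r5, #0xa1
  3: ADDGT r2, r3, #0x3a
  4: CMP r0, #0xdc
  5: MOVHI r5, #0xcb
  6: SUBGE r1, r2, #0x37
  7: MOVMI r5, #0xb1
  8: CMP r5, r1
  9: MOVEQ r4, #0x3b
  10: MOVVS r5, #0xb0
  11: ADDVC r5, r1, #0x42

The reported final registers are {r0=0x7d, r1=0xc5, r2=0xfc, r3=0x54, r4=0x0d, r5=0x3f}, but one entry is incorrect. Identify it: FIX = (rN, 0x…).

FIX = (r5, 0x07)

0: ✓ CMP  NZCV=1000
1: · MOVVS
2: · MOVGE
3: · ADDGT
4: ✓ CMP  NZCV=1001
5: · MOVHI
6: ✓ SUBGE  r1←0xc5
7: ✓ MOVMI  r5←0xb1
8: ✓ CMP  NZCV=1000
9: · MOVEQ
10: · MOVVS
11: ✓ ADDVC  r5←0x07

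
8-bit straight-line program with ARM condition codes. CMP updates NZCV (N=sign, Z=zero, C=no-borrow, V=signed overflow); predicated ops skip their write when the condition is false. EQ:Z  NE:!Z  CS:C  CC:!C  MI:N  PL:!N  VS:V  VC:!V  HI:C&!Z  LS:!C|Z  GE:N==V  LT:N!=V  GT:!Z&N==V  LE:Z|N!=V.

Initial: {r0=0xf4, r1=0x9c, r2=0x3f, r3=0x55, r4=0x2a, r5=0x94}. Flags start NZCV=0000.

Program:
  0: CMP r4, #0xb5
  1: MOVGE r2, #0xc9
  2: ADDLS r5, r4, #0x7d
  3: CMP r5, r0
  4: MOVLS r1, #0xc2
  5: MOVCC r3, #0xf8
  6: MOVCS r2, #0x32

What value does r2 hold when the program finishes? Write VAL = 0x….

[0] flags=0000 → (cmp)
[1] flags=0000 GE?T → r2=0xc9
[2] flags=0000 LS?T → r5=0xa7
[3] flags=1000 → (cmp)
[4] flags=1000 LS?T → r1=0xc2
[5] flags=1000 CC?T → r3=0xf8
[6] flags=1000 CS?F → skip

VAL = 0xc9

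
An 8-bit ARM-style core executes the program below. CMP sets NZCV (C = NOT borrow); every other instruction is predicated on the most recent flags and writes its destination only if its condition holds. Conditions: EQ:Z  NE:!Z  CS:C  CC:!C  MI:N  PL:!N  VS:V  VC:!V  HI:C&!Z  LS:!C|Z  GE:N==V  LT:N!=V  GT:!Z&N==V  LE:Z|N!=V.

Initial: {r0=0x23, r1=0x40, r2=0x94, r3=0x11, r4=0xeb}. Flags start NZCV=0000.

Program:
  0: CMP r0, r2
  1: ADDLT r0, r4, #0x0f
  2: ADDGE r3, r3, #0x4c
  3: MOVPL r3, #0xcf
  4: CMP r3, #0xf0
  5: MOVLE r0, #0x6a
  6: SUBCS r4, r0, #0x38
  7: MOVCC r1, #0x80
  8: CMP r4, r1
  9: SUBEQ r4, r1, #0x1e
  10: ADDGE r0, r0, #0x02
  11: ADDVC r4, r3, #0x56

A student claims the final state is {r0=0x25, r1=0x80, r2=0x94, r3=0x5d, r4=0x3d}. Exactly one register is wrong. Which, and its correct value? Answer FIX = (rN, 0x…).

[0] flags=1001 → (cmp)
[1] flags=1001 LT?F → skip
[2] flags=1001 GE?T → r3=0x5d
[3] flags=1001 PL?F → skip
[4] flags=0000 → (cmp)
[5] flags=0000 LE?F → skip
[6] flags=0000 CS?F → skip
[7] flags=0000 CC?T → r1=0x80
[8] flags=0010 → (cmp)
[9] flags=0010 EQ?F → skip
[10] flags=0010 GE?T → r0=0x25
[11] flags=0010 VC?T → r4=0xb3

FIX = (r4, 0xb3)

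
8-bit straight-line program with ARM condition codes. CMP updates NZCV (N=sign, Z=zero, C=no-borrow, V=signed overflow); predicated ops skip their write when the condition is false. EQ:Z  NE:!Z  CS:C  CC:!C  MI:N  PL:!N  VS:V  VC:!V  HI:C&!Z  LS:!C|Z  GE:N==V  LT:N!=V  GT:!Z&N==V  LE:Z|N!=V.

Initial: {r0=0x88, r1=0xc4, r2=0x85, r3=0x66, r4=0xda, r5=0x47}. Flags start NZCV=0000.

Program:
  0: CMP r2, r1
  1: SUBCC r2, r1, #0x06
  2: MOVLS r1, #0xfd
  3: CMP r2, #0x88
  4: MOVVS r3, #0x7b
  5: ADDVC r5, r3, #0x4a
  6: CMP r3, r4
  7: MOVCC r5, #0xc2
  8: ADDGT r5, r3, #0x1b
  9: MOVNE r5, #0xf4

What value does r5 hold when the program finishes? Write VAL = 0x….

VAL = 0xf4

0: ✓ CMP  NZCV=1000
1: ✓ SUBCC  r2←0xbe
2: ✓ MOVLS  r1←0xfd
3: ✓ CMP  NZCV=0010
4: · MOVVS
5: ✓ ADDVC  r5←0xb0
6: ✓ CMP  NZCV=1001
7: ✓ MOVCC  r5←0xc2
8: ✓ ADDGT  r5←0x81
9: ✓ MOVNE  r5←0xf4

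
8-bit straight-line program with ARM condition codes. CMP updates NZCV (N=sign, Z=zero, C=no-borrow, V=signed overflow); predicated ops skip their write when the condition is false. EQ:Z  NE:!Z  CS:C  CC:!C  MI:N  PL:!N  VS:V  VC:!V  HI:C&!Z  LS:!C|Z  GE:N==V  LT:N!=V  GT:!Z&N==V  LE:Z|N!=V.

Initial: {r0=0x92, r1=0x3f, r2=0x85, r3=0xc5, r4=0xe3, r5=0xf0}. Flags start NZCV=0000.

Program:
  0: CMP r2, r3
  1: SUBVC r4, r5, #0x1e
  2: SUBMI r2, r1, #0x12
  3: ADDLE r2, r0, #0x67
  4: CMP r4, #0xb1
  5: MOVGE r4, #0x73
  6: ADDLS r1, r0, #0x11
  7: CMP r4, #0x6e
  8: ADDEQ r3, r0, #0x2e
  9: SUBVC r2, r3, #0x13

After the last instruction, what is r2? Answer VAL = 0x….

VAL = 0xb2

0: ✓ CMP  NZCV=1000
1: ✓ SUBVC  r4←0xd2
2: ✓ SUBMI  r2←0x2d
3: ✓ ADDLE  r2←0xf9
4: ✓ CMP  NZCV=0010
5: ✓ MOVGE  r4←0x73
6: · ADDLS
7: ✓ CMP  NZCV=0010
8: · ADDEQ
9: ✓ SUBVC  r2←0xb2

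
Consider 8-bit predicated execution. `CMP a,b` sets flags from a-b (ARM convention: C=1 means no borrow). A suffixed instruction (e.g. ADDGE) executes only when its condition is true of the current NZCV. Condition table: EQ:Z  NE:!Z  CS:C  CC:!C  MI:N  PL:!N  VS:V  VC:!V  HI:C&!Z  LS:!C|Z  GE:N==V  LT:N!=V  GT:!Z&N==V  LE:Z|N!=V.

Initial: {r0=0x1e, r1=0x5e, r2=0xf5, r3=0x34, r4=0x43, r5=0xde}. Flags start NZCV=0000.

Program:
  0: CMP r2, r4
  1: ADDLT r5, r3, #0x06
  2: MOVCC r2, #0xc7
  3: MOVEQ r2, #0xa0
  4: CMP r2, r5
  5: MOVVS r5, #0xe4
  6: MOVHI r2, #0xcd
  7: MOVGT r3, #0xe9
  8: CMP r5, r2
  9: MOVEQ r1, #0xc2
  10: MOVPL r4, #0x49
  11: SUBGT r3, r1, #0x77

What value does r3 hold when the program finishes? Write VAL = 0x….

[0] flags=1010 → (cmp)
[1] flags=1010 LT?T → r5=0x3a
[2] flags=1010 CC?F → skip
[3] flags=1010 EQ?F → skip
[4] flags=1010 → (cmp)
[5] flags=1010 VS?F → skip
[6] flags=1010 HI?T → r2=0xcd
[7] flags=1010 GT?F → skip
[8] flags=0000 → (cmp)
[9] flags=0000 EQ?F → skip
[10] flags=0000 PL?T → r4=0x49
[11] flags=0000 GT?T → r3=0xe7

VAL = 0xe7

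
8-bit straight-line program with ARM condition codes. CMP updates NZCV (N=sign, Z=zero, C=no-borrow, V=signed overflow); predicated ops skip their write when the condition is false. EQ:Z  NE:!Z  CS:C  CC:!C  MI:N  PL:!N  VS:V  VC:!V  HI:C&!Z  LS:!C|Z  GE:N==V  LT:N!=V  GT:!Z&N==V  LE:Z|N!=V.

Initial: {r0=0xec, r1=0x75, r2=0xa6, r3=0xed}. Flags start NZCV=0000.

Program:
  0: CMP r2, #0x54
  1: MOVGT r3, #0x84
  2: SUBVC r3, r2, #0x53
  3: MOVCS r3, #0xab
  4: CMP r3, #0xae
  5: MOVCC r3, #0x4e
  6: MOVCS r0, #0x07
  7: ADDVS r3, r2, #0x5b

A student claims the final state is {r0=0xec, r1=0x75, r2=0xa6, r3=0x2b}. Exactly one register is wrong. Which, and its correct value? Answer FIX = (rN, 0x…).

FIX = (r3, 0x4e)

0: ✓ CMP  NZCV=0011
1: · MOVGT
2: · SUBVC
3: ✓ MOVCS  r3←0xab
4: ✓ CMP  NZCV=1000
5: ✓ MOVCC  r3←0x4e
6: · MOVCS
7: · ADDVS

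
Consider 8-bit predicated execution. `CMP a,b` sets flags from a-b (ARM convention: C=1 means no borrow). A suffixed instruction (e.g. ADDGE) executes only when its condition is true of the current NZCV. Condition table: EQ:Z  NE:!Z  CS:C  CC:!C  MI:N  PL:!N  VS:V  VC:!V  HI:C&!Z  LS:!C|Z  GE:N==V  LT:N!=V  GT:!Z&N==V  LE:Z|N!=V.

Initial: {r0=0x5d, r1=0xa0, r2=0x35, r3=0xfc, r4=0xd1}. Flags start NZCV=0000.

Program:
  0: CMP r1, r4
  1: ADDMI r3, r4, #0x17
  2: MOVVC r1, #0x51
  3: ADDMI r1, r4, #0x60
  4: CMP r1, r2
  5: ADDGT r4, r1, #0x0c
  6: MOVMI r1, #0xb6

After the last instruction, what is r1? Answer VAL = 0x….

VAL = 0xb6

[0] flags=1000 → (cmp)
[1] flags=1000 MI?T → r3=0xe8
[2] flags=1000 VC?T → r1=0x51
[3] flags=1000 MI?T → r1=0x31
[4] flags=1000 → (cmp)
[5] flags=1000 GT?F → skip
[6] flags=1000 MI?T → r1=0xb6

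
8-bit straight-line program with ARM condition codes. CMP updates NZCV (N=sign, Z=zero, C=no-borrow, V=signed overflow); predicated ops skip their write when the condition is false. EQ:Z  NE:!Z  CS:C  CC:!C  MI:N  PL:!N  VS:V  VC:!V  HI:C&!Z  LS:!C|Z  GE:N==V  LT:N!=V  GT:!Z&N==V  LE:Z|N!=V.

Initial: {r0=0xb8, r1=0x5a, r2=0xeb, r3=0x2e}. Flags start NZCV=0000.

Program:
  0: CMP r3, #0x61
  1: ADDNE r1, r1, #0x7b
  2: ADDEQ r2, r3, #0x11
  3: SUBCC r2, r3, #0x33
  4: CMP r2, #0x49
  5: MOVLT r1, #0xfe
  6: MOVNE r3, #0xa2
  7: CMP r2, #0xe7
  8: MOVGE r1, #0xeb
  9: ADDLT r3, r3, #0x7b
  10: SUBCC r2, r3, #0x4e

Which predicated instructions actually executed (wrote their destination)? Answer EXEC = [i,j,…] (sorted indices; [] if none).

EXEC = [1,3,5,6,8]

[0] flags=1000 → (cmp)
[1] flags=1000 NE?T → r1=0xd5
[2] flags=1000 EQ?F → skip
[3] flags=1000 CC?T → r2=0xfb
[4] flags=1010 → (cmp)
[5] flags=1010 LT?T → r1=0xfe
[6] flags=1010 NE?T → r3=0xa2
[7] flags=0010 → (cmp)
[8] flags=0010 GE?T → r1=0xeb
[9] flags=0010 LT?F → skip
[10] flags=0010 CC?F → skip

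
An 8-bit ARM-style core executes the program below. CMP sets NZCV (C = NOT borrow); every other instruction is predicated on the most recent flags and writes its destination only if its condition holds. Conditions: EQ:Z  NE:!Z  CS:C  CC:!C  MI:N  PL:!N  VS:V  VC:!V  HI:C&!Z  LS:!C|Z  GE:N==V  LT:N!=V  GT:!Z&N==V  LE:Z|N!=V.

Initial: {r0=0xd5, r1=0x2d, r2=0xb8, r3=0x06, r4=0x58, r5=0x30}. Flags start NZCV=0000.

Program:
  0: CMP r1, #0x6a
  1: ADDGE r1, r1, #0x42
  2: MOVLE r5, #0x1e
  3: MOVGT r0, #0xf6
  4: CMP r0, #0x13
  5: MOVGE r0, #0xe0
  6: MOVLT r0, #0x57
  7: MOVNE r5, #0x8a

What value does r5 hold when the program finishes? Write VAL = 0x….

[0] flags=1000 → (cmp)
[1] flags=1000 GE?F → skip
[2] flags=1000 LE?T → r5=0x1e
[3] flags=1000 GT?F → skip
[4] flags=1010 → (cmp)
[5] flags=1010 GE?F → skip
[6] flags=1010 LT?T → r0=0x57
[7] flags=1010 NE?T → r5=0x8a

VAL = 0x8a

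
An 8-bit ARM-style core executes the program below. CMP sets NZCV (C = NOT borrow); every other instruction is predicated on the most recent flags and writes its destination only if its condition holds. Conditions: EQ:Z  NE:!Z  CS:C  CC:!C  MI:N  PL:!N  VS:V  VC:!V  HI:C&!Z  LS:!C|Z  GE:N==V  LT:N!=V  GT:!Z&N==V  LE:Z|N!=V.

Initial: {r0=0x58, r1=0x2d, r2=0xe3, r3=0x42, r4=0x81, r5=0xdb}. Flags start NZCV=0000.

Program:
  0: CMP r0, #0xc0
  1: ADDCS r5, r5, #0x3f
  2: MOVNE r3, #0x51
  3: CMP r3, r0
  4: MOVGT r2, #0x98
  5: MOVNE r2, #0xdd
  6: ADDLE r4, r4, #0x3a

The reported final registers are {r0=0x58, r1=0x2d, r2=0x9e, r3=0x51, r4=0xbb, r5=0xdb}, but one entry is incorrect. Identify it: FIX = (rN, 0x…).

0: ✓ CMP  NZCV=1001
1: · ADDCS
2: ✓ MOVNE  r3←0x51
3: ✓ CMP  NZCV=1000
4: · MOVGT
5: ✓ MOVNE  r2←0xdd
6: ✓ ADDLE  r4←0xbb

FIX = (r2, 0xdd)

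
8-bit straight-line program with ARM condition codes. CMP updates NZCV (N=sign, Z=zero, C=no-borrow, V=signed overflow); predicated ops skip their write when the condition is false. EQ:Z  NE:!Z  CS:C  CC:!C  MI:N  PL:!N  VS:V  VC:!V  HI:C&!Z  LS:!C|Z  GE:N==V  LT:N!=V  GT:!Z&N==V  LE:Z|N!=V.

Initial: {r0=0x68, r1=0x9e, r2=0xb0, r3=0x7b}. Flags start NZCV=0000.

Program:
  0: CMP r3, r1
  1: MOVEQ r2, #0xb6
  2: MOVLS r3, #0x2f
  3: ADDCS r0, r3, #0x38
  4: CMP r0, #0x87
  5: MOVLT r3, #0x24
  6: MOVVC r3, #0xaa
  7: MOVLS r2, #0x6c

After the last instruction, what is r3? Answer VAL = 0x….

VAL = 0x2f

0: ✓ CMP  NZCV=1001
1: · MOVEQ
2: ✓ MOVLS  r3←0x2f
3: · ADDCS
4: ✓ CMP  NZCV=1001
5: · MOVLT
6: · MOVVC
7: ✓ MOVLS  r2←0x6c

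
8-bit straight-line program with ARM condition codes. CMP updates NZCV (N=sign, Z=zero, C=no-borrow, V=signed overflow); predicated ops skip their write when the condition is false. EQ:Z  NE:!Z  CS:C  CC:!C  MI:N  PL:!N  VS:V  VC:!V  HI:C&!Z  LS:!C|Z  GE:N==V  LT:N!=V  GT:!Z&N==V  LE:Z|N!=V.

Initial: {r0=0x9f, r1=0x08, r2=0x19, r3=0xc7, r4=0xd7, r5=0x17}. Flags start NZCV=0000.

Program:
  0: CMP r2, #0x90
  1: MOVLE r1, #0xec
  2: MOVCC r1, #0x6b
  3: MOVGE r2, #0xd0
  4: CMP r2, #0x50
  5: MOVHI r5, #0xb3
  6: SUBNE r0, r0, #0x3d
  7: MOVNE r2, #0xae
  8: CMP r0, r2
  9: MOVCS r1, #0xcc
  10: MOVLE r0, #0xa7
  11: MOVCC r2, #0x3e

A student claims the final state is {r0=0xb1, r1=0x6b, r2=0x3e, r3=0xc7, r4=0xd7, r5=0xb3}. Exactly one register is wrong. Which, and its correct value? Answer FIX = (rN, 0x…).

FIX = (r0, 0x62)

[0] flags=1001 → (cmp)
[1] flags=1001 LE?F → skip
[2] flags=1001 CC?T → r1=0x6b
[3] flags=1001 GE?T → r2=0xd0
[4] flags=1010 → (cmp)
[5] flags=1010 HI?T → r5=0xb3
[6] flags=1010 NE?T → r0=0x62
[7] flags=1010 NE?T → r2=0xae
[8] flags=1001 → (cmp)
[9] flags=1001 CS?F → skip
[10] flags=1001 LE?F → skip
[11] flags=1001 CC?T → r2=0x3e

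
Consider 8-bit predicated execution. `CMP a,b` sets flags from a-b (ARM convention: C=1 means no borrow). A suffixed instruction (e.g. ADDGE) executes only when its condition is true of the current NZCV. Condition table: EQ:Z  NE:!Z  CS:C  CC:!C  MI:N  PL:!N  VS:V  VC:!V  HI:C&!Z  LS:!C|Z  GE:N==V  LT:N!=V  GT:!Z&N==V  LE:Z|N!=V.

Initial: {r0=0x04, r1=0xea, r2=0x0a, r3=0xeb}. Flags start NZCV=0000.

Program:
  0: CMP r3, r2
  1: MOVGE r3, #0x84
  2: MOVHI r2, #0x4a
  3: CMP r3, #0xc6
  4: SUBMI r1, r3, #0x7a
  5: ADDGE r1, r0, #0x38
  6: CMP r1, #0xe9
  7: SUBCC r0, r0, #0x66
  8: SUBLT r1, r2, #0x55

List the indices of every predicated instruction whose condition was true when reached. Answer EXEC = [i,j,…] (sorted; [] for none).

EXEC = [2,5,7]

0: ✓ CMP  NZCV=1010
1: · MOVGE
2: ✓ MOVHI  r2←0x4a
3: ✓ CMP  NZCV=0010
4: · SUBMI
5: ✓ ADDGE  r1←0x3c
6: ✓ CMP  NZCV=0000
7: ✓ SUBCC  r0←0x9e
8: · SUBLT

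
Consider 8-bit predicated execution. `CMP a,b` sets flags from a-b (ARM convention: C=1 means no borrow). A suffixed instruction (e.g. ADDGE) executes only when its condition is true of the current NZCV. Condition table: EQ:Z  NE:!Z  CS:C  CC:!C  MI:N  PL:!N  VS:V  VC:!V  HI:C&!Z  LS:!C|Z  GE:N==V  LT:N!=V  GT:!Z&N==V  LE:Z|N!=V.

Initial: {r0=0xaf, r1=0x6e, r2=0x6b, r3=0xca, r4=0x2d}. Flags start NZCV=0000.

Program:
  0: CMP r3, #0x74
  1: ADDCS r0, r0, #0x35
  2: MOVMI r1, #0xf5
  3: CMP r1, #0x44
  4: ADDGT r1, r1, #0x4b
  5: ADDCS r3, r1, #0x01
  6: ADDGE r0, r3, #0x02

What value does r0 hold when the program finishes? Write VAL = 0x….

0: ✓ CMP  NZCV=0011
1: ✓ ADDCS  r0←0xe4
2: · MOVMI
3: ✓ CMP  NZCV=0010
4: ✓ ADDGT  r1←0xb9
5: ✓ ADDCS  r3←0xba
6: ✓ ADDGE  r0←0xbc

VAL = 0xbc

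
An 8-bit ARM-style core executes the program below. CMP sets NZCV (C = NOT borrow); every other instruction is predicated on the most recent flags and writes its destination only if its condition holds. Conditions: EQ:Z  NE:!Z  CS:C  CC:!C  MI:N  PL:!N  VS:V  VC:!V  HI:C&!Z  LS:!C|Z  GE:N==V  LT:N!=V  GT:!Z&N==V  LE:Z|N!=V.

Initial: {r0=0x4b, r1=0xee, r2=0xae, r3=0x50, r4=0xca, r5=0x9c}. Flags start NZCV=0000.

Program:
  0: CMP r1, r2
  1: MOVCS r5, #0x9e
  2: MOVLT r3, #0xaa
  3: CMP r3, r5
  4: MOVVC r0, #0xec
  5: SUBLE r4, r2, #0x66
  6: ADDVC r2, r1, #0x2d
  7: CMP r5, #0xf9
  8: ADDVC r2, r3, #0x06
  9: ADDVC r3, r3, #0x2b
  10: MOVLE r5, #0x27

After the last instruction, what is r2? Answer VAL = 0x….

VAL = 0x56

[0] flags=0010 → (cmp)
[1] flags=0010 CS?T → r5=0x9e
[2] flags=0010 LT?F → skip
[3] flags=1001 → (cmp)
[4] flags=1001 VC?F → skip
[5] flags=1001 LE?F → skip
[6] flags=1001 VC?F → skip
[7] flags=1000 → (cmp)
[8] flags=1000 VC?T → r2=0x56
[9] flags=1000 VC?T → r3=0x7b
[10] flags=1000 LE?T → r5=0x27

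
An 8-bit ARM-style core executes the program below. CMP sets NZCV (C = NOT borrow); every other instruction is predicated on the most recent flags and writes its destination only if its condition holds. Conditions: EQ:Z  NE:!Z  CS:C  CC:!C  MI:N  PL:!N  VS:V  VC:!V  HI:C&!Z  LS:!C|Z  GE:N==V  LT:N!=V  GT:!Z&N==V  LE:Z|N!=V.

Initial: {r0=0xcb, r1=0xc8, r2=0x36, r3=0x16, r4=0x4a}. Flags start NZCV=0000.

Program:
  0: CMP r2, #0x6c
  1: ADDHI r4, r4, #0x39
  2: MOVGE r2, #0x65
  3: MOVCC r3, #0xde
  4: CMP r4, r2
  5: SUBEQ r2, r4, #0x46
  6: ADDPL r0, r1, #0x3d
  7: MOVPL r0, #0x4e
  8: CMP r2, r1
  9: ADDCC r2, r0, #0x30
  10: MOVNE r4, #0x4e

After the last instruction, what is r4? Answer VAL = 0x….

[0] flags=1000 → (cmp)
[1] flags=1000 HI?F → skip
[2] flags=1000 GE?F → skip
[3] flags=1000 CC?T → r3=0xde
[4] flags=0010 → (cmp)
[5] flags=0010 EQ?F → skip
[6] flags=0010 PL?T → r0=0x05
[7] flags=0010 PL?T → r0=0x4e
[8] flags=0000 → (cmp)
[9] flags=0000 CC?T → r2=0x7e
[10] flags=0000 NE?T → r4=0x4e

VAL = 0x4e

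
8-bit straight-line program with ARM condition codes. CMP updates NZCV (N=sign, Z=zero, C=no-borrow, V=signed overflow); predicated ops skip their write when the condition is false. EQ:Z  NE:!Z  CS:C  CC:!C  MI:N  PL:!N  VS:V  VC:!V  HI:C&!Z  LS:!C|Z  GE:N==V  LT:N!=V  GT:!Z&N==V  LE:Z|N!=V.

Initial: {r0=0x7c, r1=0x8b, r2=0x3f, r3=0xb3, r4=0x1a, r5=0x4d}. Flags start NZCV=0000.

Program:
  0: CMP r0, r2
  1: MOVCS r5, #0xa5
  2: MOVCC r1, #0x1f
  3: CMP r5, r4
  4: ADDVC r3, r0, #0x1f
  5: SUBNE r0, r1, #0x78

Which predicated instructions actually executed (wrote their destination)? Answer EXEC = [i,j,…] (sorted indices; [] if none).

EXEC = [1,4,5]

0: ✓ CMP  NZCV=0010
1: ✓ MOVCS  r5←0xa5
2: · MOVCC
3: ✓ CMP  NZCV=1010
4: ✓ ADDVC  r3←0x9b
5: ✓ SUBNE  r0←0x13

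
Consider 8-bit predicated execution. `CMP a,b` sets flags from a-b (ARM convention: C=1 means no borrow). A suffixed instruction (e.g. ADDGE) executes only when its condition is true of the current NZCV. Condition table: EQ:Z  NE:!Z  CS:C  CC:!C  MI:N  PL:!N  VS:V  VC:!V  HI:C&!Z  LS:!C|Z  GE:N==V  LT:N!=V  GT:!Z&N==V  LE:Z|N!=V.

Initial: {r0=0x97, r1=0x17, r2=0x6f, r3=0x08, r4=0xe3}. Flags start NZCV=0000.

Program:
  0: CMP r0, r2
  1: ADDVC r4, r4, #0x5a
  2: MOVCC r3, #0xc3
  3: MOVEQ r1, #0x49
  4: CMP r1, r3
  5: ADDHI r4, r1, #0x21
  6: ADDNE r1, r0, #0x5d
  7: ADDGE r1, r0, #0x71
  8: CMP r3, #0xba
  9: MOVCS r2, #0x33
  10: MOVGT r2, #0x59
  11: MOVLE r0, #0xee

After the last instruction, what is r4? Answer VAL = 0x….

[0] flags=0011 → (cmp)
[1] flags=0011 VC?F → skip
[2] flags=0011 CC?F → skip
[3] flags=0011 EQ?F → skip
[4] flags=0010 → (cmp)
[5] flags=0010 HI?T → r4=0x38
[6] flags=0010 NE?T → r1=0xf4
[7] flags=0010 GE?T → r1=0x08
[8] flags=0000 → (cmp)
[9] flags=0000 CS?F → skip
[10] flags=0000 GT?T → r2=0x59
[11] flags=0000 LE?F → skip

VAL = 0x38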